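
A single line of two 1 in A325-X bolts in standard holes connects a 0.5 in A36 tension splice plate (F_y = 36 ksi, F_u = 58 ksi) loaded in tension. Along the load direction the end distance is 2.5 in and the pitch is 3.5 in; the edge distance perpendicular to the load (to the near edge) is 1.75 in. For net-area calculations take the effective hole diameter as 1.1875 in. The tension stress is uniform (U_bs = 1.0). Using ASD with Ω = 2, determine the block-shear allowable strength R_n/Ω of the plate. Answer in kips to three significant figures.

Shear plane L_v = 2.5 + 1·3.5 = 6 in; A_gv = 6 × 0.5 = 3 in².
A_nv = (6 − 1.5·1.1875) × 0.5 = 2.109 in².
A_nt = (1.75 − 0.5·1.1875) × 0.5 = 0.5781 in².
0.6 F_u A_nv = 73.41 kips; 0.6 F_y A_gv = 64.8 kips → shear yielding governs the shear term.
R_n = 64.8 + 1.0 × 58 × 0.5781 = 98.33 kips.
Allowable strength R_n/Ω = 98.33 / 2 = 49.2 kips.

49.2 kips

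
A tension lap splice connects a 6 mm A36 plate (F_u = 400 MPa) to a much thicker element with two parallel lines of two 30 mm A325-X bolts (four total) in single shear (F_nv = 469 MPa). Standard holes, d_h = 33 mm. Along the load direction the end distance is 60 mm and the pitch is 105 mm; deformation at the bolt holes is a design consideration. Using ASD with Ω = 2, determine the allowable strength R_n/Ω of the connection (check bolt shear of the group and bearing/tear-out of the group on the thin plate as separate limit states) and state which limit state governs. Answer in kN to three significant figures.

298 kN (bearing governs)

Bolt shear: A_b = π·30²/4 = 706.9 mm²; R_n = 469 × 706.9 × 4 × 1 / 1000 = 1326 kN → 1326 / 2 = 663 kN.
Bearing (1.2 l_c t F_u ≤ 2.4 d t F_u): upper limit = 2.4·30·6·400 / 1000 = 172.8 kN.
  Edge l_c = 60 − 33/2 = 43.5 → r_n = 125.3 kN; interior l_c = 105 − 33 = 72 → r_n = 172.8 kN.
  R_n,bearing = 2·125.3 + 2·172.8 = 596.2 kN → 596.2 / 2 = 298 kN.
Bearing governs: 298 kN.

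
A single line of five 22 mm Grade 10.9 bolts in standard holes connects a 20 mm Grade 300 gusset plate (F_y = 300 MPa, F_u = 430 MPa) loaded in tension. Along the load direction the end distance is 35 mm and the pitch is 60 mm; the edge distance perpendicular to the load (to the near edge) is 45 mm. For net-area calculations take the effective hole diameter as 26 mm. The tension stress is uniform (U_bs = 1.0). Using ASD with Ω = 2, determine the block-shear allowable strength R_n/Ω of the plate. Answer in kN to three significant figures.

545 kN

Shear plane L_v = 35 + 4·60 = 275 mm; A_gv = 275 × 20 = 5500 mm².
A_nv = (275 − 4.5·26) × 20 = 3160 mm².
A_nt = (45 − 0.5·26) × 20 = 640 mm².
0.6 F_u A_nv = 815.3 kN; 0.6 F_y A_gv = 990 kN → shear rupture governs the shear term.
R_n = 815.3 + 1.0 × 430 × 640 / 1000 = 1090 kN.
Allowable strength R_n/Ω = 1090 / 2 = 545 kN.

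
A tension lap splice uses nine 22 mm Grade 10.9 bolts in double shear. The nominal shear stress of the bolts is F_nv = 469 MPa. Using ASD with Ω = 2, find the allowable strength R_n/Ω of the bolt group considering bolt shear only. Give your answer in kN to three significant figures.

A_b = π × 22² / 4 = 380.1 mm².
R_n = F_nv · A_b · n · n_s = 469 × 380.1 × 9 × 2 / 1000 = 3209 kN.
Allowable strength R_n/Ω = 3209 / 2 = 1600 kN.

1600 kN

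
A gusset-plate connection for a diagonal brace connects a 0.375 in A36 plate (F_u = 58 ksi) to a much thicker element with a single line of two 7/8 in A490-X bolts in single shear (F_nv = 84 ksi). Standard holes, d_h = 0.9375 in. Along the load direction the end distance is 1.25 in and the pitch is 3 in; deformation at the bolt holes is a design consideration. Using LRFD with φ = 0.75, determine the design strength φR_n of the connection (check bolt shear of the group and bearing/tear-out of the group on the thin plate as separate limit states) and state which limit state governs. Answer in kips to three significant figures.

49.5 kips (bearing governs)

Bolt shear: A_b = π·0.875²/4 = 0.6013 in²; R_n = 84 × 0.6013 × 2 × 1 = 101 kips → 0.75 × 101 = 75.8 kips.
Bearing (1.2 l_c t F_u ≤ 2.4 d t F_u): upper limit = 2.4·0.875·0.375·58 = 45.68 kips.
  Edge l_c = 1.25 − 0.9375/2 = 0.7812 → r_n = 20.39 kips; interior l_c = 3 − 0.9375 = 2.062 → r_n = 45.68 kips.
  R_n,bearing = 1·20.39 + 1·45.68 = 66.07 kips → 0.75 × 66.07 = 49.5 kips.
Bearing governs: 49.5 kips.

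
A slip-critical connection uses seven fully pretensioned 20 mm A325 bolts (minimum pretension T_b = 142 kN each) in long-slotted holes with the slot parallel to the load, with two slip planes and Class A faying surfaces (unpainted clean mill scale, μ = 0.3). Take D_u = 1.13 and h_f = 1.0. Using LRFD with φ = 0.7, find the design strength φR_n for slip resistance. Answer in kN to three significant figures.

472 kN

R_n = μ · D_u · h_f · T_b · n_s · n_b = 0.3 × 1.13 × 1.0 × 142 × 2 × 7 = 673.9 kN.
Design strength φR_n = 0.7 × 673.9 = 472 kN.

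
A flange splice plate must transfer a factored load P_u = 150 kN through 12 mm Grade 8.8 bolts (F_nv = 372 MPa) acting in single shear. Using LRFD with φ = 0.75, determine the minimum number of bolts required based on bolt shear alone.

A_b = π·12²/4 = 113.1 mm².
Per-bolt design strength φR_n = 0.75 × 372 × 113.1 × 1 / 1000 = 31.55 kN.
n ≥ 150 / 31.55 = 4.754 → use 5 bolts.

5 bolts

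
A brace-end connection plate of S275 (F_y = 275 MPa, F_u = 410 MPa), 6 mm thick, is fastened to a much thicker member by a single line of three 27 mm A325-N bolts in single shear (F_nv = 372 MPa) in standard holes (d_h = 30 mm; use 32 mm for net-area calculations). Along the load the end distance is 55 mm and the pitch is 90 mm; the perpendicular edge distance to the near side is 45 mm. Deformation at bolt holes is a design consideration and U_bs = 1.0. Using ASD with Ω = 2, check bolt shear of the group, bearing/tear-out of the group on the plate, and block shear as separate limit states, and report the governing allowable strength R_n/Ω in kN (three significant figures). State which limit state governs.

150 kN (block shear governs)

Bolt shear: A_b = π·27²/4 = 572.6 mm²; R_n = 372 × 572.6 × 3 × 1 / 1000 = 639 kN → 639 / 2 = 319 kN.
Bearing: edge l_c = 40, r_n = 118.1 kN; interior l_c = 60, r_n = 159.4 kN; R_n = 118.1 + 2·159.4 = 436.9 kN → 218 kN.
Block shear: A_gv = 1410, A_nv = 930, A_nt = 174 mm²; R_n = min(0.6F_uA_nv, 0.6F_yA_gv) + U_bs·F_u·A_nt = 300.1 kN → 150 kN.
Block shear governs: 150 kN.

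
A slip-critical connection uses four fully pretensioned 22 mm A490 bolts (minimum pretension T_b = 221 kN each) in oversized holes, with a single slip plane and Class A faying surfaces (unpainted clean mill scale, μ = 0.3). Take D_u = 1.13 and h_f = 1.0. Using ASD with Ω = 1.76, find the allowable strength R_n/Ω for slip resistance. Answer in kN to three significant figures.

R_n = μ · D_u · h_f · T_b · n_s · n_b = 0.3 × 1.13 × 1.0 × 221 × 1 × 4 = 299.7 kN.
Allowable strength R_n/Ω = 299.7 / 1.76 = 170 kN.

170 kN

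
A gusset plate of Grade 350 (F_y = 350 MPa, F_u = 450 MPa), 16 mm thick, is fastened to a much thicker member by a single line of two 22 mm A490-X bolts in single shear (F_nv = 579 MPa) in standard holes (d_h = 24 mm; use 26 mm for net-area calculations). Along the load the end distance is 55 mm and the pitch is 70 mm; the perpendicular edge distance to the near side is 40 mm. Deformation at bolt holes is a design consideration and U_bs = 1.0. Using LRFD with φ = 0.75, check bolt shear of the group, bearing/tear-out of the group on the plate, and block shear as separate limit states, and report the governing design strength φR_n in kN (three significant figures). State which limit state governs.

330 kN (bolt shear governs)

Bolt shear: A_b = π·22²/4 = 380.1 mm²; R_n = 579 × 380.1 × 2 × 1 / 1000 = 440.2 kN → 0.75 × 440.2 = 330 kN.
Bearing: edge l_c = 43, r_n = 371.5 kN; interior l_c = 46, r_n = 380.2 kN; R_n = 371.5 + 1·380.2 = 751.7 kN → 564 kN.
Block shear: A_gv = 2000, A_nv = 1376, A_nt = 432 mm²; R_n = min(0.6F_uA_nv, 0.6F_yA_gv) + U_bs·F_u·A_nt = 565.9 kN → 424 kN.
Bolt shear governs: 330 kN.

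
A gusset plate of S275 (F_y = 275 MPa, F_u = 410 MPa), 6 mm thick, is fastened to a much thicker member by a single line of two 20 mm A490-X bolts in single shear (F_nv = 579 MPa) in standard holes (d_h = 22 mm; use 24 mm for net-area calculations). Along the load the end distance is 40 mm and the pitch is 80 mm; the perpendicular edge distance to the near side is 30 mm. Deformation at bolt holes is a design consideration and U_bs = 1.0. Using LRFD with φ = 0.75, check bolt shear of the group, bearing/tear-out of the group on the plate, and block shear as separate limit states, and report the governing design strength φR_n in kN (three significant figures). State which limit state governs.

122 kN (block shear governs)

Bolt shear: A_b = π·20²/4 = 314.2 mm²; R_n = 579 × 314.2 × 2 × 1 / 1000 = 363.8 kN → 0.75 × 363.8 = 273 kN.
Bearing: edge l_c = 29, r_n = 85.61 kN; interior l_c = 58, r_n = 118.1 kN; R_n = 85.61 + 1·118.1 = 203.7 kN → 153 kN.
Block shear: A_gv = 720, A_nv = 504, A_nt = 108 mm²; R_n = min(0.6F_uA_nv, 0.6F_yA_gv) + U_bs·F_u·A_nt = 163.1 kN → 122 kN.
Block shear governs: 122 kN.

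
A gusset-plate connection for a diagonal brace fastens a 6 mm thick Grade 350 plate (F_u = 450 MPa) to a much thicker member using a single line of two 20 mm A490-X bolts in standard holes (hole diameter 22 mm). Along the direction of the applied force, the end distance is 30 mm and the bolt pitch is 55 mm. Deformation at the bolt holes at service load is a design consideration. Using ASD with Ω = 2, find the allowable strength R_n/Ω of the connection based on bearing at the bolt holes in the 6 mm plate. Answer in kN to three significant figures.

Per bolt r_n = 1.2 l_c t F_u ≤ 2.4 d t F_u; upper limit = 2.4 × 20 × 6 × 450 / 1000 = 129.6 kN.
Edge bolt: l_c = 30 − 22/2 = 19 mm → 1.2 × 19 × 6 × 450 / 1000 = 61.56 → r_n = 61.56 kN.
Interior bolts: l_c = 55 − 22 = 33 mm → 1.2 × 33 × 6 × 450 / 1000 = 106.9 → r_n = 106.9 kN.
R_n = 1 × 61.56 + 1 × 106.9 = 168.5 kN.
Allowable strength R_n/Ω = 168.5 / 2 = 84.2 kN.

84.2 kN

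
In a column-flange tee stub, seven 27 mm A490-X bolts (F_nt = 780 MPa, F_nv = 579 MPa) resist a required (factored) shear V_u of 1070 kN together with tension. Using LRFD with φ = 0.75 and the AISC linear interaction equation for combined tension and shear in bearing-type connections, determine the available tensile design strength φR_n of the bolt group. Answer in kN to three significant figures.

1610 kN

A_b = π·27²/4 = 572.6 mm²; f_rv = 1070 × 1000 / (7 × 572.6) = 267 MPa.
F'_nt = 1.3 F_nt − (F_nt / φF_nv) f_rv = 1.3·780 − (780/(0.75·579))·267 = 534.5 MPa, capped at F_nt → F'_nt = 534.5 MPa.
R_n = F'_nt · A_b · n = 534.5 × 572.6 × 7 / 1000 = 2142 kN.
Design strength φR_n = 0.75 × 2142 = 1610 kN.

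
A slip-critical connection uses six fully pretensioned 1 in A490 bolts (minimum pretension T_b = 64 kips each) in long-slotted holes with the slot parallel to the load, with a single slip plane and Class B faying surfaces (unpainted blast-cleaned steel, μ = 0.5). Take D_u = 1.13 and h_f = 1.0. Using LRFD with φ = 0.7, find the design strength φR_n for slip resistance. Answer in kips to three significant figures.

R_n = μ · D_u · h_f · T_b · n_s · n_b = 0.5 × 1.13 × 1.0 × 64 × 1 × 6 = 217 kips.
Design strength φR_n = 0.7 × 217 = 152 kips.

152 kips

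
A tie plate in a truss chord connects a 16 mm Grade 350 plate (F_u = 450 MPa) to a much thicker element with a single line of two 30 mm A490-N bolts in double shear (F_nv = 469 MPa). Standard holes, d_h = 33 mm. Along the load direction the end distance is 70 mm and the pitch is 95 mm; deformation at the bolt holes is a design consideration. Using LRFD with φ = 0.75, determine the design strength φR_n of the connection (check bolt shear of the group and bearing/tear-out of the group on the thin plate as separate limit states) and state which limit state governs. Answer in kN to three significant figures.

Bolt shear: A_b = π·30²/4 = 706.9 mm²; R_n = 469 × 706.9 × 2 × 2 / 1000 = 1326 kN → 0.75 × 1326 = 995 kN.
Bearing (1.2 l_c t F_u ≤ 2.4 d t F_u): upper limit = 2.4·30·16·450 / 1000 = 518.4 kN.
  Edge l_c = 70 − 33/2 = 53.5 → r_n = 462.2 kN; interior l_c = 95 − 33 = 62 → r_n = 518.4 kN.
  R_n,bearing = 1·462.2 + 1·518.4 = 980.6 kN → 0.75 × 980.6 = 735 kN.
Bearing governs: 735 kN.

735 kN (bearing governs)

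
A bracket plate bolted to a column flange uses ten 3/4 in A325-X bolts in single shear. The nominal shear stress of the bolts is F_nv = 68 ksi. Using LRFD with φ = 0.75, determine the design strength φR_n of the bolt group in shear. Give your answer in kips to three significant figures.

A_b = π × 0.75² / 4 = 0.4418 in².
R_n = F_nv · A_b · n · n_s = 68 × 0.4418 × 10 × 1 = 300.4 kips.
Design strength φR_n = 0.75 × 300.4 = 225 kips.

225 kips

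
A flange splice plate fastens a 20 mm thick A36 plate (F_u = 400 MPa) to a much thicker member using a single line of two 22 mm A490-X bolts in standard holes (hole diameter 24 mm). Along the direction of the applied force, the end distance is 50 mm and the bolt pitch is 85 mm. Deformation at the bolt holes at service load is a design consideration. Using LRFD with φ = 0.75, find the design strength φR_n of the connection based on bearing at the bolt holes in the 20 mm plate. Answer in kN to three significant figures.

590 kN

Per bolt r_n = 1.2 l_c t F_u ≤ 2.4 d t F_u; upper limit = 2.4 × 22 × 20 × 400 / 1000 = 422.4 kN.
Edge bolt: l_c = 50 − 24/2 = 38 mm → 1.2 × 38 × 20 × 400 / 1000 = 364.8 → r_n = 364.8 kN.
Interior bolts: l_c = 85 − 24 = 61 mm → 1.2 × 61 × 20 × 400 / 1000 = 585.6 → r_n = 422.4 kN.
R_n = 1 × 364.8 + 1 × 422.4 = 787.2 kN.
Design strength φR_n = 0.75 × 787.2 = 590 kN.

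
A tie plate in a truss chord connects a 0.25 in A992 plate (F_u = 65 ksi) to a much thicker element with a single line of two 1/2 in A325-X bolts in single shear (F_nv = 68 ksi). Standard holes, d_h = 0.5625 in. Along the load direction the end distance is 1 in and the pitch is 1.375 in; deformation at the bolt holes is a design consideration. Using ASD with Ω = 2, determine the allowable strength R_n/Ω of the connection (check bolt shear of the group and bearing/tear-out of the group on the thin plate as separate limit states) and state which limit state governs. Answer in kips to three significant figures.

13.4 kips (bolt shear governs)

Bolt shear: A_b = π·0.5²/4 = 0.1963 in²; R_n = 68 × 0.1963 × 2 × 1 = 26.7 kips → 26.7 / 2 = 13.4 kips.
Bearing (1.2 l_c t F_u ≤ 2.4 d t F_u): upper limit = 2.4·0.5·0.25·65 = 19.5 kips.
  Edge l_c = 1 − 0.5625/2 = 0.7188 → r_n = 14.02 kips; interior l_c = 1.375 − 0.5625 = 0.8125 → r_n = 15.84 kips.
  R_n,bearing = 1·14.02 + 1·15.84 = 29.86 kips → 29.86 / 2 = 14.9 kips.
Bolt shear governs: 13.4 kips.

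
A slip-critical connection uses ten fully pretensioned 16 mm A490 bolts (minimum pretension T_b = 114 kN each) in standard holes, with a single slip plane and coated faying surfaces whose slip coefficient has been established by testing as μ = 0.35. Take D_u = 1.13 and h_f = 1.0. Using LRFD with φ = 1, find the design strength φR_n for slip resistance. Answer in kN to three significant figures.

451 kN

R_n = μ · D_u · h_f · T_b · n_s · n_b = 0.35 × 1.13 × 1.0 × 114 × 1 × 10 = 450.9 kN.
Design strength φR_n = 1 × 450.9 = 451 kN.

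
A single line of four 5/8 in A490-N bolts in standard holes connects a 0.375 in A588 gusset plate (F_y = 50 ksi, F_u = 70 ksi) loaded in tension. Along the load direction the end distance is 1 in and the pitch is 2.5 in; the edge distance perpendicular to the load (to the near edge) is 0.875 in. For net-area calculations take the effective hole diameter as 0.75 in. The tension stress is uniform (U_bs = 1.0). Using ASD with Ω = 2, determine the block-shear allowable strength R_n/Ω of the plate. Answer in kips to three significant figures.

52.8 kips

Shear plane L_v = 1 + 3·2.5 = 8.5 in; A_gv = 8.5 × 0.375 = 3.188 in².
A_nv = (8.5 − 3.5·0.75) × 0.375 = 2.203 in².
A_nt = (0.875 − 0.5·0.75) × 0.375 = 0.1875 in².
0.6 F_u A_nv = 92.53 kips; 0.6 F_y A_gv = 95.62 kips → shear rupture governs the shear term.
R_n = 92.53 + 1.0 × 70 × 0.1875 = 105.7 kips.
Allowable strength R_n/Ω = 105.7 / 2 = 52.8 kips.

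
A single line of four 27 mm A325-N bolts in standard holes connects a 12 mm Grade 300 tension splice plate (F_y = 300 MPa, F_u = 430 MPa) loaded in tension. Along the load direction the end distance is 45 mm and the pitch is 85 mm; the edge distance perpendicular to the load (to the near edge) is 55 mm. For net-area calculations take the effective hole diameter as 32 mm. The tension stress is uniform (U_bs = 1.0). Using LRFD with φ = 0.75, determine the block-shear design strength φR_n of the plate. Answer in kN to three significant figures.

587 kN

Shear plane L_v = 45 + 3·85 = 300 mm; A_gv = 300 × 12 = 3600 mm².
A_nv = (300 − 3.5·32) × 12 = 2256 mm².
A_nt = (55 − 0.5·32) × 12 = 468 mm².
0.6 F_u A_nv = 582 kN; 0.6 F_y A_gv = 648 kN → shear rupture governs the shear term.
R_n = 582 + 1.0 × 430 × 468 / 1000 = 783.3 kN.
Design strength φR_n = 0.75 × 783.3 = 587 kN.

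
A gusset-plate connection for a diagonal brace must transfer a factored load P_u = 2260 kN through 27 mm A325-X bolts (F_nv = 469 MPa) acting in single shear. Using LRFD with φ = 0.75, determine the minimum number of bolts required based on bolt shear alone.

A_b = π·27²/4 = 572.6 mm².
Per-bolt design strength φR_n = 0.75 × 469 × 572.6 × 1 / 1000 = 201.4 kN.
n ≥ 2260 / 201.4 = 11.22 → use 12 bolts.

12 bolts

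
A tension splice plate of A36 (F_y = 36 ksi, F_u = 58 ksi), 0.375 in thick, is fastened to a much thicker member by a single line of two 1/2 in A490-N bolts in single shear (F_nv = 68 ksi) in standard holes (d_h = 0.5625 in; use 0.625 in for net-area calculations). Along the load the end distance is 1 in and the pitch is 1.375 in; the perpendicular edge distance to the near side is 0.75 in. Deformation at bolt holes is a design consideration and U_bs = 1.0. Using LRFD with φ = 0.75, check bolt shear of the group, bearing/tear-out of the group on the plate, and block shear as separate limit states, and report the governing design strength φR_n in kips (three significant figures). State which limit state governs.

Bolt shear: A_b = π·0.5²/4 = 0.1963 in²; R_n = 68 × 0.1963 × 2 × 1 = 26.7 kips → 0.75 × 26.7 = 20 kips.
Bearing: edge l_c = 0.7188, r_n = 18.76 kips; interior l_c = 0.8125, r_n = 21.21 kips; R_n = 18.76 + 1·21.21 = 39.97 kips → 30 kips.
Block shear: A_gv = 0.8906, A_nv = 0.5391, A_nt = 0.1641 in²; R_n = min(0.6F_uA_nv, 0.6F_yA_gv) + U_bs·F_u·A_nt = 28.27 kips → 21.2 kips.
Bolt shear governs: 20 kips.

20 kips (bolt shear governs)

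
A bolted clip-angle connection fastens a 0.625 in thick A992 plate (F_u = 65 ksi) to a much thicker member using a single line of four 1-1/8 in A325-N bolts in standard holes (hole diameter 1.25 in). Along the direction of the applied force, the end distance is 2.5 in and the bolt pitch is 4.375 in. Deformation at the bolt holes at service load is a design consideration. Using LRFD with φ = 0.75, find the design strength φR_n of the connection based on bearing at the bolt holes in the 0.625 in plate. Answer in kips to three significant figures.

315 kips

Per bolt r_n = 1.2 l_c t F_u ≤ 2.4 d t F_u; upper limit = 2.4 × 1.125 × 0.625 × 65 = 109.7 kips.
Edge bolt: l_c = 2.5 − 1.25/2 = 1.875 in → 1.2 × 1.875 × 0.625 × 65 = 91.41 → r_n = 91.41 kips.
Interior bolts: l_c = 4.375 − 1.25 = 3.125 in → 1.2 × 3.125 × 0.625 × 65 = 152.3 → r_n = 109.7 kips.
R_n = 1 × 91.41 + 3 × 109.7 = 420.5 kips.
Design strength φR_n = 0.75 × 420.5 = 315 kips.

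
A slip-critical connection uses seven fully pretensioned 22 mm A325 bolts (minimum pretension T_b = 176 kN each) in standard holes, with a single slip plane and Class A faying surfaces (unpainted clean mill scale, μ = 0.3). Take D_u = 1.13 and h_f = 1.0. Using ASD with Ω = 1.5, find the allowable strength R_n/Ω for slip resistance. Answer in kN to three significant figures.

R_n = μ · D_u · h_f · T_b · n_s · n_b = 0.3 × 1.13 × 1.0 × 176 × 1 × 7 = 417.6 kN.
Allowable strength R_n/Ω = 417.6 / 1.5 = 278 kN.

278 kN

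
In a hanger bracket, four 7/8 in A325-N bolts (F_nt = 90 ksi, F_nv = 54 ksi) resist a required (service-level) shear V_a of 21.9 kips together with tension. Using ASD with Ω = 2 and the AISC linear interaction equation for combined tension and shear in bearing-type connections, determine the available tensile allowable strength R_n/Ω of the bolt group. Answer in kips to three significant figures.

A_b = π·0.875²/4 = 0.6013 in²; f_rv = 21.9 / (4 × 0.6013) = 9.105 ksi.
F'_nt = 1.3 F_nt − (Ω F_nt / F_nv) f_rv = 1.3·90 − (2·90/54)·9.105 = 86.65 ksi, capped at F_nt → F'_nt = 86.65 ksi.
R_n = F'_nt · A_b · n = 86.65 × 0.6013 × 4 = 208.4 kips.
Allowable strength R_n/Ω = 208.4 / 2 = 104 kips.

104 kips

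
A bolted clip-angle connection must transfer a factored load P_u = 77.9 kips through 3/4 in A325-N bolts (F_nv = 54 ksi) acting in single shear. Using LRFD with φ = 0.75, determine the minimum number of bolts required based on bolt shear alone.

5 bolts

A_b = π·0.75²/4 = 0.4418 in².
Per-bolt design strength φR_n = 0.75 × 54 × 0.4418 × 1 = 17.89 kips.
n ≥ 77.9 / 17.89 = 4.354 → use 5 bolts.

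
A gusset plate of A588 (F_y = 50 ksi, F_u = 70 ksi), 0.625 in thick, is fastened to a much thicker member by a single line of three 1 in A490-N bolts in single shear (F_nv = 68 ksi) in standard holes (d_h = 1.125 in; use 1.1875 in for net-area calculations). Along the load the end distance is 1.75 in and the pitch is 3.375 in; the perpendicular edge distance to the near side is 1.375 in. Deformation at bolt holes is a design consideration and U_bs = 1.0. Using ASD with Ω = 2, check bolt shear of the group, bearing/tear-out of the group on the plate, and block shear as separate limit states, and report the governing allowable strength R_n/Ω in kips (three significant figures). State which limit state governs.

Bolt shear: A_b = π·1²/4 = 0.7854 in²; R_n = 68 × 0.7854 × 3 × 1 = 160.2 kips → 160.2 / 2 = 80.1 kips.
Bearing: edge l_c = 1.188, r_n = 62.34 kips; interior l_c = 2.25, r_n = 105 kips; R_n = 62.34 + 2·105 = 272.3 kips → 136 kips.
Block shear: A_gv = 5.312, A_nv = 3.457, A_nt = 0.4883 in²; R_n = min(0.6F_uA_nv, 0.6F_yA_gv) + U_bs·F_u·A_nt = 179.4 kips → 89.7 kips.
Bolt shear governs: 80.1 kips.

80.1 kips (bolt shear governs)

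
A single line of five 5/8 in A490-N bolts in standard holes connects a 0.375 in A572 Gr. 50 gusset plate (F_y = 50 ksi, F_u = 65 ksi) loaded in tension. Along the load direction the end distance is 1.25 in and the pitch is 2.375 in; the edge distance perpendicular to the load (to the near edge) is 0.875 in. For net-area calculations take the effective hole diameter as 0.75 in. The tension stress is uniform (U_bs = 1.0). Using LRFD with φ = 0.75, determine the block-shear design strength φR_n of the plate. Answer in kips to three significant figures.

Shear plane L_v = 1.25 + 4·2.375 = 10.75 in; A_gv = 10.75 × 0.375 = 4.031 in².
A_nv = (10.75 − 4.5·0.75) × 0.375 = 2.766 in².
A_nt = (0.875 − 0.5·0.75) × 0.375 = 0.1875 in².
0.6 F_u A_nv = 107.9 kips; 0.6 F_y A_gv = 120.9 kips → shear rupture governs the shear term.
R_n = 107.9 + 1.0 × 65 × 0.1875 = 120 kips.
Design strength φR_n = 0.75 × 120 = 90 kips.

90 kips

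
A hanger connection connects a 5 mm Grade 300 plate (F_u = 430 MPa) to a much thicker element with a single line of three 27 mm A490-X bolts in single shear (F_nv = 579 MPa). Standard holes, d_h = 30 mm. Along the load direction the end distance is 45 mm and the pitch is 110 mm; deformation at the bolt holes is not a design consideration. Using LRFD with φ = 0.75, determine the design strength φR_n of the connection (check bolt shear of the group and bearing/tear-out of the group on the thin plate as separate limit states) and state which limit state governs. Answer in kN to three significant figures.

334 kN (bearing governs)

Bolt shear: A_b = π·27²/4 = 572.6 mm²; R_n = 579 × 572.6 × 3 × 1 / 1000 = 994.5 kN → 0.75 × 994.5 = 746 kN.
Bearing (1.5 l_c t F_u ≤ 3.0 d t F_u): upper limit = 3.0·27·5·430 / 1000 = 174.2 kN.
  Edge l_c = 45 − 30/2 = 30 → r_n = 96.75 kN; interior l_c = 110 − 30 = 80 → r_n = 174.2 kN.
  R_n,bearing = 1·96.75 + 2·174.2 = 445.1 kN → 0.75 × 445.1 = 334 kN.
Bearing governs: 334 kN.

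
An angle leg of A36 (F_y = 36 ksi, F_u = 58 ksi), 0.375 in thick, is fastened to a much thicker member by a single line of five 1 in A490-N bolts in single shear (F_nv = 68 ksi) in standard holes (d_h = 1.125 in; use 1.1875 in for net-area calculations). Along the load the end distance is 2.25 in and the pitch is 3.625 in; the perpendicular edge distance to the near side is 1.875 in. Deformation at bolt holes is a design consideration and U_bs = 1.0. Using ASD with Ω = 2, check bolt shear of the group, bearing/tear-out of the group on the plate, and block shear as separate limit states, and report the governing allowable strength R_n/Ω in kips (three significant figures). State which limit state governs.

81.8 kips (block shear governs)

Bolt shear: A_b = π·1²/4 = 0.7854 in²; R_n = 68 × 0.7854 × 5 × 1 = 267 kips → 267 / 2 = 134 kips.
Bearing: edge l_c = 1.688, r_n = 44.04 kips; interior l_c = 2.5, r_n = 52.2 kips; R_n = 44.04 + 4·52.2 = 252.8 kips → 126 kips.
Block shear: A_gv = 6.281, A_nv = 4.277, A_nt = 0.4805 in²; R_n = min(0.6F_uA_nv, 0.6F_yA_gv) + U_bs·F_u·A_nt = 163.5 kips → 81.8 kips.
Block shear governs: 81.8 kips.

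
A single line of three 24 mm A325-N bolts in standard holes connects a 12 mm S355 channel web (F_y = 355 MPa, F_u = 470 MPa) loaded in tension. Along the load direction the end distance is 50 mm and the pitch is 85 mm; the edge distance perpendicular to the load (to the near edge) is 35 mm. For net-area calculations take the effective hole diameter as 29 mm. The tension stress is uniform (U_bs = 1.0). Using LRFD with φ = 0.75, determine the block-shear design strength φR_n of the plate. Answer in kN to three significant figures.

461 kN

Shear plane L_v = 50 + 2·85 = 220 mm; A_gv = 220 × 12 = 2640 mm².
A_nv = (220 − 2.5·29) × 12 = 1770 mm².
A_nt = (35 − 0.5·29) × 12 = 246 mm².
0.6 F_u A_nv = 499.1 kN; 0.6 F_y A_gv = 562.3 kN → shear rupture governs the shear term.
R_n = 499.1 + 1.0 × 470 × 246 / 1000 = 614.8 kN.
Design strength φR_n = 0.75 × 614.8 = 461 kN.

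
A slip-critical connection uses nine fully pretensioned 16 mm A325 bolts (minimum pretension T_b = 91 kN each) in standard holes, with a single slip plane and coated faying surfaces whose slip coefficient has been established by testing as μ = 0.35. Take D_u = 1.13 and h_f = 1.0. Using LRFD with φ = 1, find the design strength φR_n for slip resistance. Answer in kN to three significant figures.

324 kN

R_n = μ · D_u · h_f · T_b · n_s · n_b = 0.35 × 1.13 × 1.0 × 91 × 1 × 9 = 323.9 kN.
Design strength φR_n = 1 × 323.9 = 324 kN.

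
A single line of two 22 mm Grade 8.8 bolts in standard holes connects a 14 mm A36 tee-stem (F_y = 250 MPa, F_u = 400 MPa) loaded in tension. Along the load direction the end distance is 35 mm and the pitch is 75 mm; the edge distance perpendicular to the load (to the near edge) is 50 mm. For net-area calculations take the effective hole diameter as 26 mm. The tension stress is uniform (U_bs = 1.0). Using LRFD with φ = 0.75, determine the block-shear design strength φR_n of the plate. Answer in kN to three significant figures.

Shear plane L_v = 35 + 1·75 = 110 mm; A_gv = 110 × 14 = 1540 mm².
A_nv = (110 − 1.5·26) × 14 = 994 mm².
A_nt = (50 − 0.5·26) × 14 = 518 mm².
0.6 F_u A_nv = 238.6 kN; 0.6 F_y A_gv = 231 kN → shear yielding governs the shear term.
R_n = 231 + 1.0 × 400 × 518 / 1000 = 438.2 kN.
Design strength φR_n = 0.75 × 438.2 = 329 kN.

329 kN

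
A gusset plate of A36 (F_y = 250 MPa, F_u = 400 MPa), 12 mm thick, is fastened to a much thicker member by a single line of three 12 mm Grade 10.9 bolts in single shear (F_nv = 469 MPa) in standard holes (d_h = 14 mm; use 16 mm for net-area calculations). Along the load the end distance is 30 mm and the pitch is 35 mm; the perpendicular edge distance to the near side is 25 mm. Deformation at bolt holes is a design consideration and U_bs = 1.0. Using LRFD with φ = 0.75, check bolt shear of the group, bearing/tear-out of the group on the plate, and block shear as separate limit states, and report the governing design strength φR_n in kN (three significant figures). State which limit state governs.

119 kN (bolt shear governs)

Bolt shear: A_b = π·12²/4 = 113.1 mm²; R_n = 469 × 113.1 × 3 × 1 / 1000 = 159.1 kN → 0.75 × 159.1 = 119 kN.
Bearing: edge l_c = 23, r_n = 132.5 kN; interior l_c = 21, r_n = 121 kN; R_n = 132.5 + 2·121 = 374.4 kN → 281 kN.
Block shear: A_gv = 1200, A_nv = 720, A_nt = 204 mm²; R_n = min(0.6F_uA_nv, 0.6F_yA_gv) + U_bs·F_u·A_nt = 254.4 kN → 191 kN.
Bolt shear governs: 119 kN.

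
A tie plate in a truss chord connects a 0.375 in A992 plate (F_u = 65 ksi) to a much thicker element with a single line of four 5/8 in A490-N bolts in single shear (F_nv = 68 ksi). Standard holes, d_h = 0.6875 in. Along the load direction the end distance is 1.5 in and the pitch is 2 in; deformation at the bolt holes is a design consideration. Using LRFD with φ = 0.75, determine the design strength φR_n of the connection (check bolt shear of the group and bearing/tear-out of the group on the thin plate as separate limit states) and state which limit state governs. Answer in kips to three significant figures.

62.6 kips (bolt shear governs)

Bolt shear: A_b = π·0.625²/4 = 0.3068 in²; R_n = 68 × 0.3068 × 4 × 1 = 83.45 kips → 0.75 × 83.45 = 62.6 kips.
Bearing (1.2 l_c t F_u ≤ 2.4 d t F_u): upper limit = 2.4·0.625·0.375·65 = 36.56 kips.
  Edge l_c = 1.5 − 0.6875/2 = 1.156 → r_n = 33.82 kips; interior l_c = 2 − 0.6875 = 1.312 → r_n = 36.56 kips.
  R_n,bearing = 1·33.82 + 3·36.56 = 143.5 kips → 0.75 × 143.5 = 108 kips.
Bolt shear governs: 62.6 kips.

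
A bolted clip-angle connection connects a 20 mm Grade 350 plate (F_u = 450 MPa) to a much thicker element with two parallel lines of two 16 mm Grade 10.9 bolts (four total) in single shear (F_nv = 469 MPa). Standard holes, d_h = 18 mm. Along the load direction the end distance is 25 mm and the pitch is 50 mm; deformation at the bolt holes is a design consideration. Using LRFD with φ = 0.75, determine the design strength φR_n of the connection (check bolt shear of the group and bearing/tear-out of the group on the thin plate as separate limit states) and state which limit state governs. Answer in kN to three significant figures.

283 kN (bolt shear governs)

Bolt shear: A_b = π·16²/4 = 201.1 mm²; R_n = 469 × 201.1 × 4 × 1 / 1000 = 377.2 kN → 0.75 × 377.2 = 283 kN.
Bearing (1.2 l_c t F_u ≤ 2.4 d t F_u): upper limit = 2.4·16·20·450 / 1000 = 345.6 kN.
  Edge l_c = 25 − 18/2 = 16 → r_n = 172.8 kN; interior l_c = 50 − 18 = 32 → r_n = 345.6 kN.
  R_n,bearing = 2·172.8 + 2·345.6 = 1037 kN → 0.75 × 1037 = 778 kN.
Bolt shear governs: 283 kN.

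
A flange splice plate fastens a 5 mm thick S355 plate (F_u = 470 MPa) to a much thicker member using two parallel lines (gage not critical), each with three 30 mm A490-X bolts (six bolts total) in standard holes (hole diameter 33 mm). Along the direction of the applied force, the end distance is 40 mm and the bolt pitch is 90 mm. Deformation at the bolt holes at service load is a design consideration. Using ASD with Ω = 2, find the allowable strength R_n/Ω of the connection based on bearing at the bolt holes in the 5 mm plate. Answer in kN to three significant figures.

388 kN

Per bolt r_n = 1.2 l_c t F_u ≤ 2.4 d t F_u; upper limit = 2.4 × 30 × 5 × 470 / 1000 = 169.2 kN.
Edge bolt: l_c = 40 − 33/2 = 23.5 mm → 1.2 × 23.5 × 5 × 470 / 1000 = 66.27 → r_n = 66.27 kN.
Interior bolts: l_c = 90 − 33 = 57 mm → 1.2 × 57 × 5 × 470 / 1000 = 160.7 → r_n = 160.7 kN.
R_n = 2 × 66.27 + 4 × 160.7 = 775.5 kN.
Allowable strength R_n/Ω = 775.5 / 2 = 388 kN.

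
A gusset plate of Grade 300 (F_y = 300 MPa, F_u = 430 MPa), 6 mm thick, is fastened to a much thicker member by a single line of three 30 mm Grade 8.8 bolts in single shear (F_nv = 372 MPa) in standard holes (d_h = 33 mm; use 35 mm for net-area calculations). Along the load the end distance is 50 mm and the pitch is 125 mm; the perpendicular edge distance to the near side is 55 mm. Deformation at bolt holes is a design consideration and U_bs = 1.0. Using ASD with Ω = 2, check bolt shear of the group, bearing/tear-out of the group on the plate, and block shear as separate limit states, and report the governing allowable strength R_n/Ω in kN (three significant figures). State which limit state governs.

210 kN (block shear governs)

Bolt shear: A_b = π·30²/4 = 706.9 mm²; R_n = 372 × 706.9 × 3 × 1 / 1000 = 788.9 kN → 788.9 / 2 = 394 kN.
Bearing: edge l_c = 33.5, r_n = 103.7 kN; interior l_c = 92, r_n = 185.8 kN; R_n = 103.7 + 2·185.8 = 475.2 kN → 238 kN.
Block shear: A_gv = 1800, A_nv = 1275, A_nt = 225 mm²; R_n = min(0.6F_uA_nv, 0.6F_yA_gv) + U_bs·F_u·A_nt = 420.8 kN → 210 kN.
Block shear governs: 210 kN.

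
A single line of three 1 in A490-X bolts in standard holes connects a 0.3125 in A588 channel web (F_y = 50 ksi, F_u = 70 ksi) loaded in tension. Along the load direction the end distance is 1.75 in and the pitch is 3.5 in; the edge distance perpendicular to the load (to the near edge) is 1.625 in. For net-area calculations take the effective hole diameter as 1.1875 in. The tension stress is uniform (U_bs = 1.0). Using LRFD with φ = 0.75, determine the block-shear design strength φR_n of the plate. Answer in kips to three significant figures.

Shear plane L_v = 1.75 + 2·3.5 = 8.75 in; A_gv = 8.75 × 0.3125 = 2.734 in².
A_nv = (8.75 − 2.5·1.1875) × 0.3125 = 1.807 in².
A_nt = (1.625 − 0.5·1.1875) × 0.3125 = 0.3223 in².
0.6 F_u A_nv = 75.88 kips; 0.6 F_y A_gv = 82.03 kips → shear rupture governs the shear term.
R_n = 75.88 + 1.0 × 70 × 0.3223 = 98.44 kips.
Design strength φR_n = 0.75 × 98.44 = 73.8 kips.

73.8 kips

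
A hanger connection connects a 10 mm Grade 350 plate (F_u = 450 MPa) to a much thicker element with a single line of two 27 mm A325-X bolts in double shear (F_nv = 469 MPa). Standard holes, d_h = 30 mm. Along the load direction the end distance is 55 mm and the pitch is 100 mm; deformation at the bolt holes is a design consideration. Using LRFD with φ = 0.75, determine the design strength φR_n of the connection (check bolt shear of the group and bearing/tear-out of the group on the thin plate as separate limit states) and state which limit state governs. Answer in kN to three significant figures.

381 kN (bearing governs)

Bolt shear: A_b = π·27²/4 = 572.6 mm²; R_n = 469 × 572.6 × 2 × 2 / 1000 = 1074 kN → 0.75 × 1074 = 806 kN.
Bearing (1.2 l_c t F_u ≤ 2.4 d t F_u): upper limit = 2.4·27·10·450 / 1000 = 291.6 kN.
  Edge l_c = 55 − 30/2 = 40 → r_n = 216 kN; interior l_c = 100 − 30 = 70 → r_n = 291.6 kN.
  R_n,bearing = 1·216 + 1·291.6 = 507.6 kN → 0.75 × 507.6 = 381 kN.
Bearing governs: 381 kN.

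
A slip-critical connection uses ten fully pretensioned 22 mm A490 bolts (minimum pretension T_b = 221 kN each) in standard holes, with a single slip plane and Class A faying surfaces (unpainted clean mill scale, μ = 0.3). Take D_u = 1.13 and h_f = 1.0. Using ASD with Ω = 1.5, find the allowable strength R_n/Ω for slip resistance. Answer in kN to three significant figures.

499 kN

R_n = μ · D_u · h_f · T_b · n_s · n_b = 0.3 × 1.13 × 1.0 × 221 × 1 × 10 = 749.2 kN.
Allowable strength R_n/Ω = 749.2 / 1.5 = 499 kN.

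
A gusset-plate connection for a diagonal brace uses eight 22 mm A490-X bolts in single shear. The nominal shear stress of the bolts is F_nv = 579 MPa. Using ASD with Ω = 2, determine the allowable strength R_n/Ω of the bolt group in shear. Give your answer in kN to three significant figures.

880 kN

A_b = π × 22² / 4 = 380.1 mm².
R_n = F_nv · A_b · n · n_s = 579 × 380.1 × 8 × 1 / 1000 = 1761 kN.
Allowable strength R_n/Ω = 1761 / 2 = 880 kN.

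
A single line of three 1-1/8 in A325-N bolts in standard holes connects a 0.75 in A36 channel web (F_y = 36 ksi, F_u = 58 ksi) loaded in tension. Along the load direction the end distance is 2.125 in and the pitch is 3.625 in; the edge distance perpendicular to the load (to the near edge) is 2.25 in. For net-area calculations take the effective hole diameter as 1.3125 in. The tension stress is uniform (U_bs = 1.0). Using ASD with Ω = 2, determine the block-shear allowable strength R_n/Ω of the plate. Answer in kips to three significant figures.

111 kips

Shear plane L_v = 2.125 + 2·3.625 = 9.375 in; A_gv = 9.375 × 0.75 = 7.031 in².
A_nv = (9.375 − 2.5·1.3125) × 0.75 = 4.57 in².
A_nt = (2.25 − 0.5·1.3125) × 0.75 = 1.195 in².
0.6 F_u A_nv = 159 kips; 0.6 F_y A_gv = 151.9 kips → shear yielding governs the shear term.
R_n = 151.9 + 1.0 × 58 × 1.195 = 221.2 kips.
Allowable strength R_n/Ω = 221.2 / 2 = 111 kips.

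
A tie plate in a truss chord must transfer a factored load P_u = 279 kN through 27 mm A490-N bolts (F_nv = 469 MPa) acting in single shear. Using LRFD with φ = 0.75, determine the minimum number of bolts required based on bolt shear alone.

2 bolts

A_b = π·27²/4 = 572.6 mm².
Per-bolt design strength φR_n = 0.75 × 469 × 572.6 × 1 / 1000 = 201.4 kN.
n ≥ 279 / 201.4 = 1.385 → use 2 bolts.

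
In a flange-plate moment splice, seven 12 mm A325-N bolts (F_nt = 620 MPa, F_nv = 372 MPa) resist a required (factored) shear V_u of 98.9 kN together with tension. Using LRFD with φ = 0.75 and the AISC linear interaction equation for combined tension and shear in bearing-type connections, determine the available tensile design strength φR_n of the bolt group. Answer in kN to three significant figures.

A_b = π·12²/4 = 113.1 mm²; f_rv = 98.9 × 1000 / (7 × 113.1) = 124.9 MPa.
F'_nt = 1.3 F_nt − (F_nt / φF_nv) f_rv = 1.3·620 − (620/(0.75·372))·124.9 = 528.4 MPa, capped at F_nt → F'_nt = 528.4 MPa.
R_n = F'_nt · A_b · n = 528.4 × 113.1 × 7 / 1000 = 418.3 kN.
Design strength φR_n = 0.75 × 418.3 = 314 kN.

314 kN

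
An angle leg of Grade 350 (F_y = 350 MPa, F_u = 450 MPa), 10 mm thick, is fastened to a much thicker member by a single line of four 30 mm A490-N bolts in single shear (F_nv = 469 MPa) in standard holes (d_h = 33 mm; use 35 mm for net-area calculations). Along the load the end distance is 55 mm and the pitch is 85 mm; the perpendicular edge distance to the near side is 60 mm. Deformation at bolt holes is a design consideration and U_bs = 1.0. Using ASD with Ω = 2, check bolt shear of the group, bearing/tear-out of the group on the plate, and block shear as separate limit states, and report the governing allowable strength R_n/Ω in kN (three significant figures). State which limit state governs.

349 kN (block shear governs)

Bolt shear: A_b = π·30²/4 = 706.9 mm²; R_n = 469 × 706.9 × 4 × 1 / 1000 = 1326 kN → 1326 / 2 = 663 kN.
Bearing: edge l_c = 38.5, r_n = 207.9 kN; interior l_c = 52, r_n = 280.8 kN; R_n = 207.9 + 3·280.8 = 1050 kN → 525 kN.
Block shear: A_gv = 3100, A_nv = 1875, A_nt = 425 mm²; R_n = min(0.6F_uA_nv, 0.6F_yA_gv) + U_bs·F_u·A_nt = 697.5 kN → 349 kN.
Block shear governs: 349 kN.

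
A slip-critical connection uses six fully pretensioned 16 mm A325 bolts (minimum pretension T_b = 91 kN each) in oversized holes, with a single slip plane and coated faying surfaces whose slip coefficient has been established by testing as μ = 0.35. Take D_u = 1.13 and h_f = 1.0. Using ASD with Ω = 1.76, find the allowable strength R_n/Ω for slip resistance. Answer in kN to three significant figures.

R_n = μ · D_u · h_f · T_b · n_s · n_b = 0.35 × 1.13 × 1.0 × 91 × 1 × 6 = 215.9 kN.
Allowable strength R_n/Ω = 215.9 / 1.76 = 123 kN.

123 kN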